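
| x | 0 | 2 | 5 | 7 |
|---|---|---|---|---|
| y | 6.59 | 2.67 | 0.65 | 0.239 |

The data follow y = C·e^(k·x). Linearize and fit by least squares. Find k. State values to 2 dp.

k = -0.47

Taking logs, ln y = k·x + ln C, so regress ln y on x.
Sums: Σx = 14.0000, Σ(x)² = 78.0000, Σln y = 1.0056, Σx·ln y = -10.2088.
Normal system: [[78.0000, 14.0000]; [14.0000, 4]]·[k, ln C]ᵀ = [-10.2088, 1.0056]ᵀ.
Solving (det = 116.0000): k = -0.47339, ln C = 1.90825.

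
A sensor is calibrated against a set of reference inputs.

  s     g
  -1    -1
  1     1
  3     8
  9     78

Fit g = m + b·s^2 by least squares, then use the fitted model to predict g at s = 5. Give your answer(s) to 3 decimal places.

ĝ = 23.449

Forming AᵀA = [[4, 92]; [92, 6644]] and Aᵀg = [86, 6390]ᵀ gives AᵀA·[m, b]ᵀ = Aᵀg.
Determinant 4·6644 − 92² = 18112.
m = (86·6644 − 92·6390)/18112 = -1031/1132; b = (4·6390 − 92·86)/18112 = 1103/1132.
At s = 5: ĝ = (-1031/1132)·(1) + (1103/1132)·(25) = 6636/283.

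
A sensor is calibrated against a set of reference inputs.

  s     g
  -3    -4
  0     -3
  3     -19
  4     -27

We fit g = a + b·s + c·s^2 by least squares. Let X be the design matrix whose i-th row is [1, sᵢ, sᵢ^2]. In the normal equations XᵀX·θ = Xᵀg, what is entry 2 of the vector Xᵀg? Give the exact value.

Entry 2 ↔ basis s, so (Xᵀg)_{2} = Σᵢ (s)·gᵢ = (-3)·(-4) + (0)·(-3) + (3)·(-19) + (4)·(-27) = -153.

-153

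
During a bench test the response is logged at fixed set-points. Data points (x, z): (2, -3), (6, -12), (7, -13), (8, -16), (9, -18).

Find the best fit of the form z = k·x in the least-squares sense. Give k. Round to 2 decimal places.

k = -1.96

The normal system AᵀA·[k]ᵀ = Aᵀz is [[234]]·[k]ᵀ = [-459]ᵀ.
Hence k = -459 / 234 ≈ -1.96154.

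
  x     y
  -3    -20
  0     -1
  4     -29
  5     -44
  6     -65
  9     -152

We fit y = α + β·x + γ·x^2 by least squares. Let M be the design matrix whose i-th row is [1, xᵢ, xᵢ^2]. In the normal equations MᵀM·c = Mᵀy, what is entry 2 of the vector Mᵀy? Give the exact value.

Entry 2 ↔ basis x, so (Mᵀy)_{2} = Σᵢ (x)·yᵢ = (-3)·(-20) + (0)·(-1) + (4)·(-29) + (5)·(-44) + (6)·(-65) + (9)·(-152) = -2034.

-2034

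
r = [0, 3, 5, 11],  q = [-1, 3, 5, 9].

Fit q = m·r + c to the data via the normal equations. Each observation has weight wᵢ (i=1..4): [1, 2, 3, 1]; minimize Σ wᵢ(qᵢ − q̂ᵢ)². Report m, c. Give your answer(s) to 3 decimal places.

Forming MᵀWM = [[214, 32]; [32, 7]] and MᵀWq = [192, 29]ᵀ gives MᵀWM·[m, c]ᵀ = MᵀWq.
det = 214·7 − 32² = 474.
m = (192·7 − 32·29)/474 = 208/237; c = (214·29 − 32·192)/474 = 31/237.

m = 0.878, c = 0.131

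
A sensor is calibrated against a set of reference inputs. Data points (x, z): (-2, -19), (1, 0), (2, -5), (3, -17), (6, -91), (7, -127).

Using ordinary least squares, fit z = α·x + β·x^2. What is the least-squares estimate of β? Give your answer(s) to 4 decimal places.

MᵀM·[α, β]ᵀ = Mᵀz reads: 103·α + 587·β = -1458;  587·α + 3811·β = -9748.
det = 103·3811 − 587² = 47964.
α = ((-1458)·3811 − 587·(-9748))/47964 = 82819/23982; β = (103·(-9748) − 587·(-1458))/47964 = -74099/23982.

β = -3.0898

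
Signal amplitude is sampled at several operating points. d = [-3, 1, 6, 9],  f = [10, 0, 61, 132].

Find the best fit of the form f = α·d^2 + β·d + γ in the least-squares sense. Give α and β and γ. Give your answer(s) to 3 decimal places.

Compute the Gram sums: Σd^2·d^2 = 7939, Σd^2·d = 919, Σd^2 = 127, Σd·d = 127, Σd = 13, Σ1 = 4.
Right-hand side: Σd^2·f = 12978, Σd·f = 1524, Σf = 203.
Solving the 3×3 system (Gaussian elimination) gives α = 9677/6234, β = 5767/6234, γ = -1602/1039.

α = 1.552, β = 0.925, γ = -1.542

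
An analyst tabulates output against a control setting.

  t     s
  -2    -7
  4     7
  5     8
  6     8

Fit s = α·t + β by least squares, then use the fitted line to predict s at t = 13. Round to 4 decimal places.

Forming AᵀA = [[81, 13]; [13, 4]] and Aᵀs = [130, 16]ᵀ gives AᵀA·[α, β]ᵀ = Aᵀs.
det = 81·4 − 13² = 155.
α = (130·4 − 13·16)/155 = 312/155; β = (81·16 − 13·130)/155 = -394/155.
At t = 13: ŝ = (312/155)·(13) + (-394/155)·(1) = 3662/155.

ŝ = 23.6258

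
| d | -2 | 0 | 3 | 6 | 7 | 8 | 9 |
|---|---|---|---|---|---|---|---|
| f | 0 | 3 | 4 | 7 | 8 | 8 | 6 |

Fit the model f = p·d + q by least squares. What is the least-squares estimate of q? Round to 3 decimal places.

The normal equations are: 243·p + 31·q = 228;  31·p + 7·q = 36.
Determinant 243·7 − 31² = 740.
p = (228·7 − 31·36)/740 = 24/37; q = (243·36 − 31·228)/740 = 84/37.

q = 2.270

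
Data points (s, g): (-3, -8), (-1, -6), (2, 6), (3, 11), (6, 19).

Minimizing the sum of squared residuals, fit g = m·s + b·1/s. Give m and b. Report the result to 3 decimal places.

m = 3.008, b = 2.307

The normal system AᵀA·[m, b]ᵀ = Aᵀg is [[59, 5]; [5, 3/2]]·[m, b]ᵀ = [189, 37/2]ᵀ.
Determinant 59·(3/2) − 5² = 127/2.
m = (189·(3/2) − 5·(37/2))/(127/2) = 382/127; b = (59·(37/2) − 5·189)/(127/2) = 293/127.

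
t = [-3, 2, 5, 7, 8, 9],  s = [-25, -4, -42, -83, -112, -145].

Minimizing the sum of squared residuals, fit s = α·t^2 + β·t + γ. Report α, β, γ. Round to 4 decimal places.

α = -2.0042, β = 2.0748, γ = -0.6848

Sums needed: Σt^2·t^2 = 13780, Σt^2·t = 1690, Σt^2 = 232, Σt·t = 232, Σt = 28, Σ1 = 6.
Right-hand side: Σt^2·s = -24271, Σt·s = -2925, Σs = -411.
Normal equations: [[13780, 1690, 232]; [1690, 232, 28]; [232, 28, 6]]·[α, β, γ]ᵀ = [-24271, -2925, -411]ᵀ.
Inverting the 3×3 Gram matrix, [α, β, γ]ᵀ = [-356231/177738, 368771/177738, -40573/59246]ᵀ.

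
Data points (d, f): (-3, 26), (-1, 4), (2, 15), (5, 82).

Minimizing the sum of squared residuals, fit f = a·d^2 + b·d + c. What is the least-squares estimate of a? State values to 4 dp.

From the data, Σd^2·d^2 = 723, Σd^2·d = 105, Σd^2 = 39, Σd·d = 39, Σd = 3, Σ1 = 4.
For Xᵀf: Σd^2·f = 2348, Σd·f = 358, Σf = 127.
So XᵀX·[a, b, c]ᵀ = Xᵀf: [[723, 105, 39]; [105, 39, 3]; [39, 3, 4]]·[a, b, c]ᵀ = [2348, 358, 127]ᵀ.
Solving the 3×3 system (Gaussian elimination) gives a = 1160/381, b = 111/127, c = 179/127.

a = 3.0446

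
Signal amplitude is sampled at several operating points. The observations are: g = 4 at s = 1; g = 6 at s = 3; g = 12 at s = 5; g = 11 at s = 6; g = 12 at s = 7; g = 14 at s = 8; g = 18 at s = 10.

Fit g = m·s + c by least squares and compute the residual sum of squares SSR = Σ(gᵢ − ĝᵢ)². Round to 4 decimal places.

Entries of AᵀA: Σs·s = 284, Σs = 40, Σ1 = 7.
And Σs·g = 524, Σg = 77.
Eliminating c: 7·(row 1) − 40·(row 2) gives 388·m = 7·524 − 40·77 = 588, so m = 147/97.
Then c = (77 − 40·(147/97))/7 = 227/97.
Residuals: 14/97, -86/97, 202/97, -42/97, -92/97, -45/97, 49/97; SSR = 650/97.

SSR = 6.7010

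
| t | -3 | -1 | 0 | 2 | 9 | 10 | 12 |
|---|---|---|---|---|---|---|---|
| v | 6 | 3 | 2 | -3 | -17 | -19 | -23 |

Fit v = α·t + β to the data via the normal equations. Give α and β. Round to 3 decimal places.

α = -1.986, β = 0.943

The normal equations are: 339·α + 29·β = -646;  29·α + 7·β = -51.
det = 339·7 − 29² = 1532.
α = ((-646)·7 − 29·(-51))/1532 = -3043/1532; β = (339·(-51) − 29·(-646))/1532 = 1445/1532.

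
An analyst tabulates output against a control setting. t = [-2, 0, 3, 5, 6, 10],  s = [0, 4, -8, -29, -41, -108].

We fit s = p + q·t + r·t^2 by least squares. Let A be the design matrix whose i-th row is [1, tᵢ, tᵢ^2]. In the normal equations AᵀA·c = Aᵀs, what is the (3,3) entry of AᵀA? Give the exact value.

Row 3 ↔ basis t^2, column 3 ↔ basis t^2, so (AᵀA)_{3,3} = Σᵢ (t^2)·(t^2) = (4)·(4) + (0)·(0) + (9)·(9) + (25)·(25) + (36)·(36) + (100)·(100) = 12018.

12018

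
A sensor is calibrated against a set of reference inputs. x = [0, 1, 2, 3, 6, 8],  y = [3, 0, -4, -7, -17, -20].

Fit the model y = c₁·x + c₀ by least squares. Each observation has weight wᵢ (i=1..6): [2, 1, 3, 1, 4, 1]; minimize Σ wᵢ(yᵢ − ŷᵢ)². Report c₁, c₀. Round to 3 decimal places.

From the data, Σwᵢ·x·x = 230, Σwᵢ·x = 42, Σwᵢ·1 = 12.
Moment sums: Σwᵢ·x·y = -613, Σwᵢ·y = -101.
So AᵀWA·[c₁, c₀]ᵀ = AᵀWy: [[230, 42]; [42, 12]]·[c₁, c₀]ᵀ = [-613, -101]ᵀ.
Determinant 230·12 − 42² = 996.
c₁ = ((-613)·12 − 42·(-101))/996 = -519/166; c₀ = (230·(-101) − 42·(-613))/996 = 629/249.

c₁ = -3.127, c₀ = 2.526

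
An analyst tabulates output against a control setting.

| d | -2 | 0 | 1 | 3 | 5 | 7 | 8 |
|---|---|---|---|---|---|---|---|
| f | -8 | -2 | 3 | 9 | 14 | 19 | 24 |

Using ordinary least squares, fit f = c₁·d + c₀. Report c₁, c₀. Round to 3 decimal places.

Entries of AᵀA: Σd·d = 152, Σd = 22, Σ1 = 7.
And Σd·f = 441, Σf = 59.
det = 152·7 − 22² = 580.
c₁ = (441·7 − 22·59)/580 = 1789/580; c₀ = (152·59 − 22·441)/580 = -367/290.

c₁ = 3.084, c₀ = -1.266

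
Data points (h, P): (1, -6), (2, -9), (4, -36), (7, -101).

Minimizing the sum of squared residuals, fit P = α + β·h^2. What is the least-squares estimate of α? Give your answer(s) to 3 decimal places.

α = -2.891

Compute the Gram sums: Σ1 = 4, Σh^2 = 70, Σh^2·h^2 = 2674.
And ΣP = -152, Σh^2·P = -5567.
Eliminating β: 2674·(row 1) − 70·(row 2) gives 5796·α = 2674·(-152) − 70·(-5567) = -16758, so α = -133/46.
Then β = ((-5567) − 70·(-133/46))/2674 = -323/161.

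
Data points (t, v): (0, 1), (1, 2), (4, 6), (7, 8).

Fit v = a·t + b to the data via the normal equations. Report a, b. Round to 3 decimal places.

The normal equations are: 66·a + 12·b = 82;  12·a + 4·b = 17.
Eliminating b: 4·(row 1) − 12·(row 2) gives 120·a = 4·82 − 12·17 = 124, so a = 31/30.
Then b = (17 − 12·(31/30))/4 = 23/20.

a = 1.033, b = 1.150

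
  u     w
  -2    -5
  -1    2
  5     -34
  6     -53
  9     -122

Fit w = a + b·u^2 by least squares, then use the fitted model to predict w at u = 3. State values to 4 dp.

The normal system MᵀM·[a, b]ᵀ = Mᵀw is [[5, 147]; [147, 8499]]·[a, b]ᵀ = [-212, -12658]ᵀ.
Δ = 5·8499 − 147² = 20886.
a = ((-212)·8499 − 147·(-12658))/20886 = 9823/3481; b = (5·(-12658) − 147·(-212))/20886 = -16063/10443.
At u = 3: ŵ = (9823/3481)·(1) + (-16063/10443)·(9) = -38366/3481.

ŵ = -11.0215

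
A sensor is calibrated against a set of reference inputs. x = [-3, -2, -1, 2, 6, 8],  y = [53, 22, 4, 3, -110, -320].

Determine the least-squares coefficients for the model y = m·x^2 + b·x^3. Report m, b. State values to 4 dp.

Entries of MᵀM: Σx^2·x^2 = 5506, Σx^2·x^3 = 40300, Σx^3·x^3 = 309658.
And Σx^2·y = -23859, Σx^3·y = -189187.
det = 5506·309658 − 40300² = 80886948.
m = ((-23859)·309658 − 40300·(-189187))/80886948 = 118052939/40443474; b = (5506·(-189187) − 40300·(-23859))/80886948 = -40072961/40443474.

m = 2.9190, b = -0.9908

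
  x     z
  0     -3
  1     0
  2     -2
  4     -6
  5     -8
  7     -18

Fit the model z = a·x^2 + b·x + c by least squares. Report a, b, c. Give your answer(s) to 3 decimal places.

a = -0.507, b = 1.289, c = -2.223

Normal-equation sums: Σx^2·x^2 = 3299, Σx^2·x = 541, Σx^2 = 95, Σx·x = 95, Σx = 19, Σ1 = 6.
Right-hand side: Σx^2·z = -1186, Σx·z = -194, Σz = -37.
So AᵀA·[a, b, c]ᵀ = Aᵀz: [[3299, 541, 95]; [541, 95, 19]; [95, 19, 6]]·[a, b, c]ᵀ = [-1186, -194, -37]ᵀ.
Solving the 3×3 system (Gaussian elimination) gives a = -223/440, b = 567/440, c = -489/220.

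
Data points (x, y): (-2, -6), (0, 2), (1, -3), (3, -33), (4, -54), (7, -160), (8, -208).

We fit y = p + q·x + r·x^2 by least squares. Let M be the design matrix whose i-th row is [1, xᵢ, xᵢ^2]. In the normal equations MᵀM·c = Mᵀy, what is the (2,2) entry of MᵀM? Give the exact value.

143

Row 2 ↔ basis x, column 2 ↔ basis x, so (MᵀM)_{2,2} = Σᵢ (x)·(x) = (-2)·(-2) + (0)·(0) + (1)·(1) + (3)·(3) + (4)·(4) + (7)·(7) + (8)·(8) = 143.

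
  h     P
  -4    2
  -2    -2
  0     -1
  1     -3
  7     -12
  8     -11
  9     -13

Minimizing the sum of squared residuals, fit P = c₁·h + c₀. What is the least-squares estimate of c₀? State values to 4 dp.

With design matrix A, AᵀA = [[215, 19]; [19, 7]] and AᵀP = [-296, -40]ᵀ.
Eliminating c₀: 7·(row 1) − 19·(row 2) gives 1144·c₁ = 7·(-296) − 19·(-40) = -1312, so c₁ = -164/143.
Then c₀ = ((-40) − 19·(-164/143))/7 = -372/143.

c₀ = -2.6014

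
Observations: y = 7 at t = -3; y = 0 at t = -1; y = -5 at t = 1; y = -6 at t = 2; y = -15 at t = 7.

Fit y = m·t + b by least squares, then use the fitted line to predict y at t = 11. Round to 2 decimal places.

ŷ = -24.54

Sums needed: Σt·t = 64, Σt = 6, Σ1 = 5.
Moment sums: Σt·y = -143, Σy = -19.
Determinant 64·5 − 6² = 284.
m = ((-143)·5 − 6·(-19))/284 = -601/284; b = (64·(-19) − 6·(-143))/284 = -179/142.
At t = 11: ŷ = (-601/284)·(11) + (-179/142)·(1) = -6969/284.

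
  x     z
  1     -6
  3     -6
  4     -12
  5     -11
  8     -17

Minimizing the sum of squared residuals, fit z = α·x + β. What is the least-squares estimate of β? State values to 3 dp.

Forming AᵀA = [[115, 21]; [21, 5]] and Aᵀz = [-263, -52]ᵀ gives AᵀA·[α, β]ᵀ = Aᵀz.
Eliminating β: 5·(row 1) − 21·(row 2) gives 134·α = 5·(-263) − 21·(-52) = -223, so α = -223/134.
Then β = ((-52) − 21·(-223/134))/5 = -457/134.

β = -3.410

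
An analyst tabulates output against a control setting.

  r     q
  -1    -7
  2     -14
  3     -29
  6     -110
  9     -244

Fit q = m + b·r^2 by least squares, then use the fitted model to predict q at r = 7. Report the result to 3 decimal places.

q̂ = -148.670

From the data, Σ1 = 5, Σr^2 = 131, Σr^2·r^2 = 7955.
And Σq = -404, Σr^2·q = -24048.
Δ = 5·7955 − 131² = 22614.
m = ((-404)·7955 − 131·(-24048))/22614 = -31766/11307; b = (5·(-24048) − 131·(-404))/22614 = -33658/11307.
At r = 7: q̂ = (-31766/11307)·(1) + (-33658/11307)·(49) = -560336/3769.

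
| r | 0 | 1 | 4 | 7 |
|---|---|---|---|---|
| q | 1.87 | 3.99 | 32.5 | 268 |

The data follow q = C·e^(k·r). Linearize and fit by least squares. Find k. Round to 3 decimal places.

k = 0.707

With ln qᵢ as the transformed response and rᵢ as the regressor:
Σr = 12.0000, Σ(r)² = 66.0000, Σln q = 11.0820, Σr·ln q = 54.4457.
Equations: 66.0000·k + 12.0000·ln C = 54.4457;  12.0000·k + 4·ln C = 11.0820.
Slope k = (n·Σr·ln q − Σr·Σln q)/(n·Σ(r)² − (Σr)²) = (4·54.4457 − 12.0000·11.0820)/120.0000 = 0.70666; ln C = (Σln q − k·Σr)/n = 0.65051.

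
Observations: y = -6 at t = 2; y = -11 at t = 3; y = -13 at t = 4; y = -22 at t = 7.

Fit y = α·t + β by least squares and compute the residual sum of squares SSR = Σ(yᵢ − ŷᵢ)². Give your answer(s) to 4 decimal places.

The normal equations are: 78·α + 16·β = -251;  16·α + 4·β = -52.
(Σt·t = 78, Σt = 16, Σ1 = 4, Σt·y = -251, Σy = -52.)
Δ = 78·4 − 16² = 56.
α = ((-251)·4 − 16·(-52))/56 = -43/14; β = (78·(-52) − 16·(-251))/56 = -5/7.
Residuals: 6/7, -15/14, 0, 3/14; SSR = 27/14.

SSR = 1.9286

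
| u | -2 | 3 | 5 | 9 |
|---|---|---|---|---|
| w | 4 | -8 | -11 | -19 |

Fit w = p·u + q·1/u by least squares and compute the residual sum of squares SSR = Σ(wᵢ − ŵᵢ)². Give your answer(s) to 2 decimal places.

SSR = 2.30

Sums needed: Σu·u = 119, Σu·1/u = 4, Σ1/u·1/u = 3349/8100.
Moment sums: Σu·w = -258, Σ1/u·w = -404/45.
So XᵀX·[p, q]ᵀ = Xᵀw: [[119, 4]; [4, 3349/8100]]·[p, q]ᵀ = [-258, -404/45]ᵀ.
Determinant 119·(3349/8100) − 4² = 268931/8100.
p = ((-258)·(3349/8100) − 4·(-404/45))/(268931/8100) = -573162/268931; q = (119·(-404/45) − 4·(-258))/(268931/8100) = -294480/268931.
Residuals: -217840/268931, -333802/268931, -33535/268931, 81489/268931; SSR = 619650/268931.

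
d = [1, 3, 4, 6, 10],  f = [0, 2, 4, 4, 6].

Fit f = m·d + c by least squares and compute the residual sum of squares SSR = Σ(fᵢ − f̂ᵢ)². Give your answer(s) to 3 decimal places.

The normal equations are: 162·m + 24·c = 106;  24·m + 5·c = 16.
(Σd·d = 162, Σd = 24, Σ1 = 5, Σd·f = 106, Σf = 16.)
det = 162·5 − 24² = 234.
m = (106·5 − 24·16)/234 = 73/117; c = (162·16 − 24·106)/234 = 8/39.
Residuals: -97/117, -1/13, 152/117, 2/39, -4/9; SSR = 302/117.

SSR = 2.581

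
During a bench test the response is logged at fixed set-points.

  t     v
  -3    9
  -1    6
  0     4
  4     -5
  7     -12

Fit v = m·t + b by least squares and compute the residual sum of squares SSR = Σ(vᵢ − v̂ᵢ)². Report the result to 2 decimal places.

Sums needed: Σt·t = 75, Σt = 7, Σ1 = 5.
Moment sums: Σt·v = -137, Σv = 2.
So MᵀM·[m, b]ᵀ = Mᵀv: [[75, 7]; [7, 5]]·[m, b]ᵀ = [-137, 2]ᵀ.
Δ = 75·5 − 7² = 326.
m = ((-137)·5 − 7·2)/326 = -699/326; b = (75·2 − 7·(-137))/326 = 1109/326.
Residuals: -136/163, 74/163, 195/326, 57/326, -64/163; SSR = 471/326.

SSR = 1.44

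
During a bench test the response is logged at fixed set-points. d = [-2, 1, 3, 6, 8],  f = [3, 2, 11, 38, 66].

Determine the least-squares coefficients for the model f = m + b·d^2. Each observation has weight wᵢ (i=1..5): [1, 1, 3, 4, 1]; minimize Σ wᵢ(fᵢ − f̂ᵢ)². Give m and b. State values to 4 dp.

The normal system MᵀWM·[m, b]ᵀ = MᵀWf is [[10, 240]; [240, 9540]]·[m, b]ᵀ = [256, 10007]ᵀ.
Eliminating b: 9540·(row 1) − 240·(row 2) gives 37800·m = 9540·256 − 240·10007 = 40560, so m = 338/315.
Then b = (10007 − 240·(338/315))/9540 = 3863/3780.

m = 1.0730, b = 1.0220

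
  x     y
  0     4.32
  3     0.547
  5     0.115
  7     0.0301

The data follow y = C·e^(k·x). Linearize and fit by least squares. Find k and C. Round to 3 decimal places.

Let Y = ln y. Fitting Y = k·x + ln C by least squares:
AᵀA = [[83.0000, 15.0000]; [15.0000, 4]], rhs = [-37.1466, -4.8061]ᵀ  (here Σx = 15.0000, Σ(x)² = 83.0000, Σln y = -4.8061, Σx·ln y = -37.1466).
Solving (det = 107.0000): k = -0.71491, ln C = 1.47937, so C = exp(1.47937) = 4.39020.

k = -0.715, C = 4.390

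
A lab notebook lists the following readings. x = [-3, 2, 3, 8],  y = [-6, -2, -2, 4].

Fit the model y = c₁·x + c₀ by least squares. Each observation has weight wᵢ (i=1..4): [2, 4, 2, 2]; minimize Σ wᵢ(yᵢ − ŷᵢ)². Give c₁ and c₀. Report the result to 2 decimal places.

c₁ = 0.90, c₀ = -3.76

With design matrix M, MᵀWM = [[180, 24]; [24, 10]] and MᵀWy = [72, -16]ᵀ.
Δ = 180·10 − 24² = 1224.
c₁ = (72·10 − 24·(-16))/1224 = 46/51; c₀ = (180·(-16) − 24·72)/1224 = -64/17.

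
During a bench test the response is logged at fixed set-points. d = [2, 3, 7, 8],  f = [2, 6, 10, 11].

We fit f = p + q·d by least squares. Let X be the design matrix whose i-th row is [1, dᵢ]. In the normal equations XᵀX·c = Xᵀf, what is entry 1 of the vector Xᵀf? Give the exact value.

29

Entry 1 ↔ basis 1, so (Xᵀf)_{1} = Σᵢ fᵢ = (1)·(2) + (1)·(6) + (1)·(10) + (1)·(11) = 29.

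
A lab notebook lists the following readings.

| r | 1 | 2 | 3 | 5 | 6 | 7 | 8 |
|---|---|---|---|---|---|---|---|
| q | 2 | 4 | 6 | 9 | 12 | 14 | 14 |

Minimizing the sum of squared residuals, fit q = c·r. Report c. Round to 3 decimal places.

Compute the Gram sums: Σr·r = 188.
Moment sums: Σr·q = 355.
Normal equations: [[188]]·[c]ᵀ = [355]ᵀ.
Hence c = 355 / 188 ≈ 1.8883.

c = 1.888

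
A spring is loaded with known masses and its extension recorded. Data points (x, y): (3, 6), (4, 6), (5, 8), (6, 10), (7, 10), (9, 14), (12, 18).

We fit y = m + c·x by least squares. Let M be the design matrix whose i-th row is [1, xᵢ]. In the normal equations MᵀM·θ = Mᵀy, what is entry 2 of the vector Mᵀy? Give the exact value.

Entry 2 ↔ basis x, so (Mᵀy)_{2} = Σᵢ (x)·yᵢ = (3)·(6) + (4)·(6) + (5)·(8) + (6)·(10) + (7)·(10) + (9)·(14) + (12)·(18) = 554.

554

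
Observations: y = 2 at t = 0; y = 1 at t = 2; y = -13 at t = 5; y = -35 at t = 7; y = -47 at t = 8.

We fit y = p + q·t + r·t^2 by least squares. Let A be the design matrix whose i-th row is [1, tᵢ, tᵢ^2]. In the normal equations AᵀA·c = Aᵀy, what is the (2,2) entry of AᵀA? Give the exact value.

Row 2 ↔ basis t, column 2 ↔ basis t, so (AᵀA)_{2,2} = Σᵢ (t)·(t) = (0)·(0) + (2)·(2) + (5)·(5) + (7)·(7) + (8)·(8) = 142.

142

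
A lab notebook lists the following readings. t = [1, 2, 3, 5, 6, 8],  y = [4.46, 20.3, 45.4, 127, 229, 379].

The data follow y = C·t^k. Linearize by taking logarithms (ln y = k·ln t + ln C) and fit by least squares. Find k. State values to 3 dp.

Taking logs, ln y = k·ln t + ln C, so regress ln y on ln t.
Σln t = 7.2724, Σ(ln t)² = 11.8122, Σln y = 24.5367, Σln t·ln y = 36.1577.
Equations: 11.8122·k + 7.2724·ln C = 36.1577;  7.2724·k + 6·ln C = 24.5367.
Δ = 11.8122·6 − (7.2724)² = 17.9853; k = (36.1577·6 − 7.2724·24.5367)/17.9853 = 2.14093, ln C = (11.8122·24.5367 − 7.2724·36.1577)/17.9853 = 1.49450.

k = 2.141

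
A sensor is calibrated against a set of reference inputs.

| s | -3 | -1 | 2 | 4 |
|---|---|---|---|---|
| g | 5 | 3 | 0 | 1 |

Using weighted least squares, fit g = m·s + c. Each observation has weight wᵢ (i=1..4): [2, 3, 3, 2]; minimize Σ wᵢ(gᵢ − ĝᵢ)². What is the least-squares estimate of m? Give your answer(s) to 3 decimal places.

m = -0.664

Setting ∂/∂m … = 0 gives: 65·m + 5·c = -31;  5·m + 10·c = 21.
Eliminating c: 10·(row 1) − 5·(row 2) gives 625·m = 10·(-31) − 5·21 = -415, so m = -83/125.
Then c = (21 − 5·(-83/125))/10 = 304/125.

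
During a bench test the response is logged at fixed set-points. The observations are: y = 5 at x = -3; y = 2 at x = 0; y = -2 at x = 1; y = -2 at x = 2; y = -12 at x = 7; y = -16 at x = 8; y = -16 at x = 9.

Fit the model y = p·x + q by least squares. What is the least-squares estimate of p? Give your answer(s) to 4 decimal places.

p = -1.8807

Setting ∂/∂p … = 0 gives: 208·p + 24·q = -377;  24·p + 7·q = -41.
(Σx·x = 208, Σx = 24, Σ1 = 7, Σx·y = -377, Σy = -41.)
Eliminating q: 7·(row 1) − 24·(row 2) gives 880·p = 7·(-377) − 24·(-41) = -1655, so p = -331/176.
Then q = ((-41) − 24·(-331/176))/7 = 13/22.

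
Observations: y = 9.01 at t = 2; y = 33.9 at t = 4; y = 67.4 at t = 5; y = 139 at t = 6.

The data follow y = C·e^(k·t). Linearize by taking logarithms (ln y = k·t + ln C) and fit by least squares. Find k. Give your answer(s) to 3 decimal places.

Linearized form: ln y = k·t + ln C. From the 4 transformed points,
XᵀX = [[81.0000, 17.0000]; [17.0000, 4]], rhs = [69.1504, 14.8669]ᵀ  (here Σt = 17.0000, Σ(t)² = 81.0000, Σln y = 14.8669, Σt·ln y = 69.1504).
Δ = 81.0000·4 − (17.0000)² = 35.0000; k = (69.1504·4 − 17.0000·14.8669)/35.0000 = 0.68185, ln C = (81.0000·14.8669 − 17.0000·69.1504)/35.0000 = 0.81885.

k = 0.682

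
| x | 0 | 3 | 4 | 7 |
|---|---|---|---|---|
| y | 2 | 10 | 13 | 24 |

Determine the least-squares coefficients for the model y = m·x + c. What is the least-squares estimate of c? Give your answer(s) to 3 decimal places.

With design matrix A, AᵀA = [[74, 14]; [14, 4]] and Aᵀy = [250, 49]ᵀ.
det = 74·4 − 14² = 100.
m = (250·4 − 14·49)/100 = 157/50; c = (74·49 − 14·250)/100 = 63/50.

c = 1.260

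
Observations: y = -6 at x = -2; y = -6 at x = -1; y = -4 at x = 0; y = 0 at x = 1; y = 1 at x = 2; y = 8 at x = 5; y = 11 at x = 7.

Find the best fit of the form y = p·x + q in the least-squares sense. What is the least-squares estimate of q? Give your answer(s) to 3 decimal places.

q = -2.946

Entries of AᵀA: Σx·x = 84, Σx = 12, Σ1 = 7.
And Σx·y = 137, Σy = 4.
AᵀA·[p, q]ᵀ = Aᵀy becomes [[84, 12]; [12, 7]]·[p, q]ᵀ = [137, 4]ᵀ.
Eliminating q: 7·(row 1) − 12·(row 2) gives 444·p = 7·137 − 12·4 = 911, so p = 911/444.
Then q = (4 − 12·(911/444))/7 = -109/37.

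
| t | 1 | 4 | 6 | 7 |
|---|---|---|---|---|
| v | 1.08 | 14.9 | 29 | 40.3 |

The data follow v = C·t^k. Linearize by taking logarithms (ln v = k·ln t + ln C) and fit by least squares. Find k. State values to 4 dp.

Linearized form: ln v = k·ln t + ln C. From the 4 transformed points,
Over the data: Σln t = 5.1240, Σ(ln t)² = 8.9188, Σln v = 9.8420, Σln t·ln v = 16.9710.
Normal system: [[8.9188, 5.1240]; [5.1240, 4]]·[k, ln C]ᵀ = [16.9710, 9.8420]ᵀ.
Slope k = (n·Σln t·ln v − Σln t·Σln v)/(n·Σ(ln t)² − (Σln t)²) = (4·16.9710 − 5.1240·9.8420)/9.4201 = 1.85287; ln C = (Σln v − k·Σln t)/n = 0.08698.

k = 1.8529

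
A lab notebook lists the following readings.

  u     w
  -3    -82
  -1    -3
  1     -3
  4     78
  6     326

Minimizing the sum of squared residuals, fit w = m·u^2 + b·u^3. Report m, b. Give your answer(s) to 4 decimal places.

The normal equations are: 1635·m + 8557·b = 12240;  8557·m + 51483·b = 77622.
(Σu^2·u^2 = 1635, Σu^2·u^3 = 8557, Σu^3·u^3 = 51483, Σu^2·w = 12240, Σu^3·w = 77622.)
Eliminating b: 51483·(row 1) − 8557·(row 2) gives 10952456·m = 51483·12240 − 8557·77622 = -34059534, so m = -17029767/5476228.
Then b = (77622 − 8557·(-17029767/5476228))/51483 = 11087145/5476228.

m = -3.1098, b = 2.0246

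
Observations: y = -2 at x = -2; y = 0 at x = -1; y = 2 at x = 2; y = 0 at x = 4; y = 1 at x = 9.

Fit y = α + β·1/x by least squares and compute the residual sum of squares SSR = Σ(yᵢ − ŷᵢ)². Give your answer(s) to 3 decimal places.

SSR = 5.443

Normal-equation sums: Σ1 = 5, Σ1/x = -23/36, Σ1/x·1/x = 2041/1296.
For Aᵀy: Σy = 1, Σ1/x·y = 19/9.
Determinant 5·(2041/1296) − (-23/36)² = 2419/324.
α = (1·(2041/1296) − (-23/36)·(19/9))/(2419/324) = 3789/9676; β = (5·(19/9) − (-23/36)·1)/(2419/324) = 3627/2419.
Residuals: -15887/9676, 10719/9676, 8309/9676, -1854/2419, 4275/9676; SSR = 52667/9676.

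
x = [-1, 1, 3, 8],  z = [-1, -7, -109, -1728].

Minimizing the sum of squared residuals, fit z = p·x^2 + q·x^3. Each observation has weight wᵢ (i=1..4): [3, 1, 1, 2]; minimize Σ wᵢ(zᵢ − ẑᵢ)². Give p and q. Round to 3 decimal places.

The normal equations are: 8277·p + 65777·q = -222175;  65777·p + 525021·q = -1772419.
det = 8277·525021 − 65777² = 18985088.
p = ((-222175)·525021 − 65777·(-1772419))/18985088 = -3883507/1186568; q = (8277·(-1772419) − 65777·(-222175))/18985088 = -3519193/1186568.

p = -3.273, q = -2.966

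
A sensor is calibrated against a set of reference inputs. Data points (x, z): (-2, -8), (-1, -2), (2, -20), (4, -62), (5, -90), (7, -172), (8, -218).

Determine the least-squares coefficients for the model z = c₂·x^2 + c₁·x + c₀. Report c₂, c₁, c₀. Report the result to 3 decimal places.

Normal-equation sums: Σx^2·x^2 = 7411, Σx^2·x = 1043, Σx^2 = 163, Σx·x = 163, Σx = 23, Σ1 = 7.
And Σx^2·z = -25736, Σx·z = -3668, Σz = -572.
MᵀM·[c₂, c₁, c₀]ᵀ = Mᵀz becomes [[7411, 1043, 163]; [1043, 163, 23]; [163, 23, 7]]·[c₂, c₁, c₀]ᵀ = [-25736, -3668, -572]ᵀ.
Inverting the 3×3 Gram matrix, [c₂, c₁, c₀]ᵀ = [-25957/8547, -218/77, -14477/8547]ᵀ.

c₂ = -3.037, c₁ = -2.831, c₀ = -1.694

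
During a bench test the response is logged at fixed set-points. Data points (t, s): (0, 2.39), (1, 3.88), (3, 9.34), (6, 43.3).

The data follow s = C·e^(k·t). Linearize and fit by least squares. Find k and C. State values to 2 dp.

Taking logs, ln s = k·t + ln C, so regress ln s on t.
XᵀX = [[46.0000, 10.0000]; [10.0000, 4]], rhs = [30.6677, 8.2296]ᵀ  (here Σt = 10.0000, Σ(t)² = 46.0000, Σln s = 8.2296, Σt·ln s = 30.6677).
Solving (det = 84.0000): k = 0.48065, ln C = 0.85577, so C = exp(0.85577) = 2.35318.

k = 0.48, C = 2.35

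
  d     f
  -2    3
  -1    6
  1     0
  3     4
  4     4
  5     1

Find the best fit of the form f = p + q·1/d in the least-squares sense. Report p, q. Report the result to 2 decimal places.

p = 3.11, q = -2.37

The normal equations are: 6·p + (17/60)·q = 18;  (17/60)·p + (8869/3600)·q = -149/30.
(Σ1 = 6, Σ1/d = 17/60, Σ1/d·1/d = 8869/3600, Σf = 18, Σ1/d·f = -149/30.)
Eliminating q: (8869/3600)·(row 1) − (17/60)·(row 2) gives (2117/144)·p = (8869/3600)·18 − (17/60)·(-149/30) = 41177/900, so p = 164708/52925.
Then q = ((-149/30) − (17/60)·(164708/52925))/(8869/3600) = -25128/10585.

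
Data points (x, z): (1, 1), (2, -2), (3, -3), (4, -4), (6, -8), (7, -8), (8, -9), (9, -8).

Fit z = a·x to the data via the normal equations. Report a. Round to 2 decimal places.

Setting ∂/∂a … = 0 gives: 260·a = -276.
(Σx·x = 260, Σx·z = -276.)
Hence a = -276 / 260 ≈ -1.06154.

a = -1.06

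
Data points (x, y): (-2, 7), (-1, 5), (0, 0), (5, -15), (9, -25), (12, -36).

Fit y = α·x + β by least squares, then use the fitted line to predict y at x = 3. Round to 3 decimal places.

ŷ = -8.141

The normal equations are: 255·α + 23·β = -751;  23·α + 6·β = -64.
(Σx·x = 255, Σx = 23, Σ1 = 6, Σx·y = -751, Σy = -64.)
Eliminating β: 6·(row 1) − 23·(row 2) gives 1001·α = 6·(-751) − 23·(-64) = -3034, so α = -3034/1001.
Then β = ((-64) − 23·(-3034/1001))/6 = 953/1001.
At x = 3: ŷ = (-3034/1001)·(3) + (953/1001)·(1) = -8149/1001.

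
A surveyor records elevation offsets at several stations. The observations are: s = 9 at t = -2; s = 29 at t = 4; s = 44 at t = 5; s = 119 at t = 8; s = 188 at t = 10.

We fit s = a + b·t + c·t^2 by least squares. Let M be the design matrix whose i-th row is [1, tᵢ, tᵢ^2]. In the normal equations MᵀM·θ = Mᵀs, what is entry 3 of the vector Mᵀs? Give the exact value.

Entry 3 ↔ basis t^2, so (Mᵀs)_{3} = Σᵢ (t^2)·sᵢ = (4)·(9) + (16)·(29) + (25)·(44) + (64)·(119) + (100)·(188) = 28016.

28016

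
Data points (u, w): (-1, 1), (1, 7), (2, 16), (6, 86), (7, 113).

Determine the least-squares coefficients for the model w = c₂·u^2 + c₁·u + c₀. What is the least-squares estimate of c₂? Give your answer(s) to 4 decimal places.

Sums needed: Σu^2·u^2 = 3715, Σu^2·u = 567, Σu^2 = 91, Σu·u = 91, Σu = 15, Σ1 = 5.
And Σu^2·w = 8705, Σu·w = 1345, Σw = 223.
Normal equations: [[3715, 567, 91]; [567, 91, 15]; [91, 15, 5]]·[c₂, c₁, c₀]ᵀ = [8705, 1345, 223]ᵀ.
Solving the 3×3 system (Gaussian elimination) gives c₂ = 9369/5168, c₁ = 16067/5168, c₀ = 736/323.

c₂ = 1.8129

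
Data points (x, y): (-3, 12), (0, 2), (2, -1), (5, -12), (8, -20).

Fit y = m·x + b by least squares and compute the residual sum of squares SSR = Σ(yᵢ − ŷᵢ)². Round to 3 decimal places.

SSR = 4.492

With design matrix M, MᵀM = [[102, 12]; [12, 5]] and Mᵀy = [-258, -19]ᵀ.
Δ = 102·5 − 12² = 366.
m = ((-258)·5 − 12·(-19))/366 = -177/61; b = (102·(-19) − 12·(-258))/366 = 193/61.
Residuals: 8/61, -71/61, 100/61, -40/61, 3/61; SSR = 274/61.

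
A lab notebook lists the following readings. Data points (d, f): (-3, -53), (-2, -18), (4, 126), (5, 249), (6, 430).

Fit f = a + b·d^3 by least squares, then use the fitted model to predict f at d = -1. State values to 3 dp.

f̂ = -2.725

Setting ∂/∂a … = 0 gives: 5·a + 370·b = 734;  370·a + 67170·b = 133644.
det = 5·67170 − 370² = 198950.
a = (734·67170 − 370·133644)/198950 = -2910/3979; b = (5·133644 − 370·734)/198950 = 39664/19895.
At d = -1: f̂ = (-2910/3979)·(1) + (39664/19895)·(-1) = -54214/19895.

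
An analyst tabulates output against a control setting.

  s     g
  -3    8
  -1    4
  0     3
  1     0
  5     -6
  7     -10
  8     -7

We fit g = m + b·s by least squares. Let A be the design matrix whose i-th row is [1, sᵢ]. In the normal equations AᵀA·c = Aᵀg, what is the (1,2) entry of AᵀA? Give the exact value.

17

Row 1 ↔ basis 1, column 2 ↔ basis s, so (AᵀA)_{1,2} = Σᵢ s = (1)·(-3) + (1)·(-1) + (1)·(0) + (1)·(1) + (1)·(5) + (1)·(7) + (1)·(8) = 17.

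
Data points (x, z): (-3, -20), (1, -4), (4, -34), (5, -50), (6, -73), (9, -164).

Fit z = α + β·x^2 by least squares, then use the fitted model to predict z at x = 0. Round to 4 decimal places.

Sums needed: Σ1 = 6, Σx^2 = 168, Σx^2·x^2 = 8820.
Right-hand side: Σz = -345, Σx^2·z = -17890.
Δ = 6·8820 − 168² = 24696.
α = ((-345)·8820 − 168·(-17890))/24696 = -445/294; β = (6·(-17890) − 168·(-345))/24696 = -4115/2058.
At x = 0: ẑ = (-445/294)·(1) + (-4115/2058)·(0) = -445/294.

ẑ = -1.5136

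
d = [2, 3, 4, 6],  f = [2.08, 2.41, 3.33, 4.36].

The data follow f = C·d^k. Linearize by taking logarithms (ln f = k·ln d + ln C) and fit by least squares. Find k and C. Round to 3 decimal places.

k = 0.703, C = 1.220

Linearized form: ln f = k·ln d + ln C. From the 4 transformed points,
Over the data: Σln d = 4.9698, Σ(ln d)² = 6.8196, Σln f = 4.2874, Σln d·ln f = 5.7800.
Normal system: [[6.8196, 4.9698]; [4.9698, 4]]·[k, ln C]ᵀ = [5.7800, 4.2874]ᵀ.
Solving (det = 2.5794): k = 0.70257, ln C = 0.19895, so C = exp(0.19895) = 1.22012.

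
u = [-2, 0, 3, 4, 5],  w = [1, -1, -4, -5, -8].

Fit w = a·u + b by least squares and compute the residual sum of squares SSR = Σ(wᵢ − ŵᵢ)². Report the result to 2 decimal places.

The normal system XᵀX·[a, b]ᵀ = Xᵀw is [[54, 10]; [10, 5]]·[a, b]ᵀ = [-74, -17]ᵀ.
Determinant 54·5 − 10² = 170.
a = ((-74)·5 − 10·(-17))/170 = -20/17; b = (54·(-17) − 10·(-74))/170 = -89/85.
Residuals: -26/85, 4/85, 49/85, 64/85, -91/85; SSR = 182/85.

SSR = 2.14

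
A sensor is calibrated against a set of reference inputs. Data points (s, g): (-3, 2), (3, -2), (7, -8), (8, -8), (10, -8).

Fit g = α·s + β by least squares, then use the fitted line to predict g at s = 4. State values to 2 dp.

ĝ = -3.93

Entries of XᵀX: Σs·s = 231, Σs = 25, Σ1 = 5.
And Σs·g = -212, Σg = -24.
Δ = 231·5 − 25² = 530.
α = ((-212)·5 − 25·(-24))/530 = -46/53; β = (231·(-24) − 25·(-212))/530 = -122/265.
At s = 4: ĝ = (-46/53)·(4) + (-122/265)·(1) = -1042/265.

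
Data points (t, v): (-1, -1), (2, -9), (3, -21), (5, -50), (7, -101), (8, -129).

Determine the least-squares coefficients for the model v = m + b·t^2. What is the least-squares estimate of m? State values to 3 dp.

Setting ∂/∂m … = 0 gives: 6·m + 152·b = -311;  152·m + 7220·b = -14681.
(Σ1 = 6, Σt^2 = 152, Σt^2·t^2 = 7220, Σv = -311, Σt^2·v = -14681.)
Eliminating b: 7220·(row 1) − 152·(row 2) gives 20216·m = 7220·(-311) − 152·(-14681) = -13908, so m = -183/266.
Then b = ((-14681) − 152·(-183/266))/7220 = -20407/10108.

m = -0.688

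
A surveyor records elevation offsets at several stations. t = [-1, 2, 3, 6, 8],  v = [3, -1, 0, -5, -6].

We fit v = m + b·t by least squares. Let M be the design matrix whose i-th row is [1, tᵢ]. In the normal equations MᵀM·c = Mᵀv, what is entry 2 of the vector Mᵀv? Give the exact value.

-83

Entry 2 ↔ basis t, so (Mᵀv)_{2} = Σᵢ (t)·vᵢ = (-1)·(3) + (2)·(-1) + (3)·(0) + (6)·(-5) + (8)·(-6) = -83.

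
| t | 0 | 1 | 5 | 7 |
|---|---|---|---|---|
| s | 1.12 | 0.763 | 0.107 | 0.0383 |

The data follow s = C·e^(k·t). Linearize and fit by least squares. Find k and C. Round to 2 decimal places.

k = -0.49, C = 1.18

Let Y = ln s. Fitting Y = k·t + ln C by least squares:
AᵀA = [[75.0000, 13.0000]; [13.0000, 4]], rhs = [-34.2813, -5.6544]ᵀ  (here Σt = 13.0000, Σ(t)² = 75.0000, Σln s = -5.6544, Σt·ln s = -34.2813).
Slope k = (n·Σt·ln s − Σt·Σln s)/(n·Σ(t)² − (Σt)²) = (4·-34.2813 − 13.0000·-5.6544)/131.0000 = -0.48563; ln C = (Σln s − k·Σt)/n = 0.16471, so C = exp(0.16471) = 1.17905.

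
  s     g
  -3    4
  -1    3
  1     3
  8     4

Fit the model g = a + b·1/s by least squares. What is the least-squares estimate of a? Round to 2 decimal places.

With design matrix A, AᵀA = [[4, -5/24]; [-5/24, 1225/576]] and Aᵀg = [14, -5/6]ᵀ.
Determinant 4·(1225/576) − (-5/24)² = 1625/192.
a = (14·(1225/576) − (-5/24)·(-5/6))/(1625/192) = 682/195; b = (4·(-5/6) − (-5/24)·14)/(1625/192) = -16/325.

a = 3.50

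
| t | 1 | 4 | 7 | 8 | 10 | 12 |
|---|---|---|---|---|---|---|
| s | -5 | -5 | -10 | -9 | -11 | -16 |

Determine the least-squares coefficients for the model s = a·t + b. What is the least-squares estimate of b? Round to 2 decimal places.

From the data, Σt·t = 374, Σt = 42, Σ1 = 6.
And Σt·s = -469, Σs = -56.
Eliminating b: 6·(row 1) − 42·(row 2) gives 480·a = 6·(-469) − 42·(-56) = -462, so a = -77/80.
Then b = ((-56) − 42·(-77/80))/6 = -623/240.

b = -2.60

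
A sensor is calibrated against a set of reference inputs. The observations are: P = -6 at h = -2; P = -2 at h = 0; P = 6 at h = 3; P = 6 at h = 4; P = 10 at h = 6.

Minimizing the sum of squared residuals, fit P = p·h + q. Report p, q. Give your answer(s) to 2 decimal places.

Compute the Gram sums: Σh·h = 65, Σh = 11, Σ1 = 5.
For AᵀP: Σh·P = 114, ΣP = 14.
AᵀA·[p, q]ᵀ = AᵀP becomes [[65, 11]; [11, 5]]·[p, q]ᵀ = [114, 14]ᵀ.
det = 65·5 − 11² = 204.
p = (114·5 − 11·14)/204 = 104/51; q = (65·14 − 11·114)/204 = -86/51.

p = 2.04, q = -1.69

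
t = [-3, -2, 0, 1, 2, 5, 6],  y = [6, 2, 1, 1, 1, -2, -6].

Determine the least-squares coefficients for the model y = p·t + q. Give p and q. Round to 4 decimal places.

p = -1.0212, q = 1.7415

The normal equations are: 79·p + 9·q = -65;  9·p + 7·q = 3.
(Σt·t = 79, Σt = 9, Σ1 = 7, Σt·y = -65, Σy = 3.)
Eliminating q: 7·(row 1) − 9·(row 2) gives 472·p = 7·(-65) − 9·3 = -482, so p = -241/236.
Then q = (3 − 9·(-241/236))/7 = 411/236.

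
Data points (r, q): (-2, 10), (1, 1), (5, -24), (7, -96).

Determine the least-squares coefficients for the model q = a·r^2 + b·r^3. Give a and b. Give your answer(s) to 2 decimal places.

With design matrix M, MᵀM = [[3043, 19901]; [19901, 133339]] and Mᵀq = [-5263, -36007]ᵀ.
Eliminating b: 133339·(row 1) − 19901·(row 2) gives 9700776·a = 133339·(-5263) − 19901·(-36007) = 14812150, so a = 7406075/4850388.
Then b = ((-36007) − 19901·(7406075/4850388))/133339 = -2415169/4850388.

a = 1.53, b = -0.50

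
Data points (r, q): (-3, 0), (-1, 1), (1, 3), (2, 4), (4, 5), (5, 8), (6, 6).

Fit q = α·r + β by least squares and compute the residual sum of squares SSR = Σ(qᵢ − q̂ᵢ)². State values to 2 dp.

Normal-equation sums: Σr·r = 92, Σr = 14, Σ1 = 7.
Right-hand side: Σr·q = 106, Σq = 27.
Normal equations: [[92, 14]; [14, 7]]·[α, β]ᵀ = [106, 27]ᵀ.
Δ = 92·7 − 14² = 448.
α = (106·7 − 14·27)/448 = 13/16; β = (92·27 − 14·106)/448 = 125/56.
Residuals: 23/112, -47/112, -5/112, 1/7, -27/56, 191/112, -31/28; SSR = 129/28.

SSR = 4.61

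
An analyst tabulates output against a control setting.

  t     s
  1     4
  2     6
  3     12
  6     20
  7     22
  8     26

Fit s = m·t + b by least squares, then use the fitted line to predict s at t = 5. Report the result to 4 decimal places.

ŝ = 16.5542

From the data, Σt·t = 163, Σt = 27, Σ1 = 6.
Right-hand side: Σt·s = 534, Σs = 90.
So XᵀX·[m, b]ᵀ = Xᵀs: [[163, 27]; [27, 6]]·[m, b]ᵀ = [534, 90]ᵀ.
Δ = 163·6 − 27² = 249.
m = (534·6 − 27·90)/249 = 258/83; b = (163·90 − 27·534)/249 = 84/83.
At t = 5: ŝ = (258/83)·(5) + (84/83)·(1) = 1374/83.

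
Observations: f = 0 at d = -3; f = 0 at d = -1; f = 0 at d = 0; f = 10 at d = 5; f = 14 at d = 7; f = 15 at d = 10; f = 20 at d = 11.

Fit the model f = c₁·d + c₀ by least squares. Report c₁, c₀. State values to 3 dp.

c₁ = 1.480, c₀ = 2.298

Compute the Gram sums: Σd·d = 305, Σd = 29, Σ1 = 7.
Right-hand side: Σd·f = 518, Σf = 59.
Normal equations: [[305, 29]; [29, 7]]·[c₁, c₀]ᵀ = [518, 59]ᵀ.
det = 305·7 − 29² = 1294.
c₁ = (518·7 − 29·59)/1294 = 1915/1294; c₀ = (305·59 − 29·518)/1294 = 2973/1294.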